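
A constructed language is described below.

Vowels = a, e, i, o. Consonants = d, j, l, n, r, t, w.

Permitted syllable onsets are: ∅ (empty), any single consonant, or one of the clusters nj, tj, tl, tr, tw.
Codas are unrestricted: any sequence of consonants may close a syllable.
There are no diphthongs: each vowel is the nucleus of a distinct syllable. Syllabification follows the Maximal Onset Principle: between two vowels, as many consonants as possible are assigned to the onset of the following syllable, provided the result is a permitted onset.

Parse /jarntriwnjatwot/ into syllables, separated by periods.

The vowels are a, i, a, o — 4 nuclei, so 4 syllables.
σ1/σ2 boundary: cluster /rntr/ — the longest permitted-onset suffix is /tr/; onset = /tr/, preceding coda = /rn/.
σ2/σ3 boundary: cluster /wnj/ — the longest permitted-onset suffix is /nj/; onset = /nj/, preceding coda = /w/.
σ3/σ4 boundary: /tw/ is a licit onset in full, so it all attaches to the next syllable.

jarn.triw.nja.twot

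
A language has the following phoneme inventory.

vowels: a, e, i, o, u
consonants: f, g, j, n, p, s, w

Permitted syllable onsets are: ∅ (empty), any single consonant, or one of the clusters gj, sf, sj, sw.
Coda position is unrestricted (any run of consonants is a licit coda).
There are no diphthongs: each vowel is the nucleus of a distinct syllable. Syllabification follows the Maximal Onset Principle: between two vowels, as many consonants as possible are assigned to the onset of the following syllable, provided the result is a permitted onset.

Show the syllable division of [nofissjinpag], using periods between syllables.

no.fis.sjin.pag

The vowels are o, i, i, a — 4 nuclei, so 4 syllables.
V1 /o/ – V2 /i/: just /f/ — single C goes to the following onset.
V2 /i/ – V3 /i/: /ssj/ splits as /s/ + /sj/ (/sj/ is the longest suffix that is a licit onset).
V3 /i/ – V4 /a/: /np/; trying suffixes from longest down, /p/ is the first permitted one, so coda /n/ | onset /p/.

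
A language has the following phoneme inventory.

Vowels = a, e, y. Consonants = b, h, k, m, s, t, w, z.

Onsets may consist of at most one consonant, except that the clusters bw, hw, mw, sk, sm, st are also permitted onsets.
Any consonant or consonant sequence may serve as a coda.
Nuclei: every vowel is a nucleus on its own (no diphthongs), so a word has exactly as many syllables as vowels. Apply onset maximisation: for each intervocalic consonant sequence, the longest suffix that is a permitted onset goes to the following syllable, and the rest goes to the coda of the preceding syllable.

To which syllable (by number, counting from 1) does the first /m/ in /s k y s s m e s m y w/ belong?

The vowels are y, e, y — 3 nuclei, so 3 syllables.
σ1/σ2 boundary: /ssm/ — longest licit onset from the right is /sm/, leaving /s/ as coda.
σ2/σ3 boundary: /sm/ is a licit onset in full, so it all attaches to the next syllable.
Syllabification: skys.sme.smyw.
The first /m/ is in the onset of syllable 2 (/sme/).

2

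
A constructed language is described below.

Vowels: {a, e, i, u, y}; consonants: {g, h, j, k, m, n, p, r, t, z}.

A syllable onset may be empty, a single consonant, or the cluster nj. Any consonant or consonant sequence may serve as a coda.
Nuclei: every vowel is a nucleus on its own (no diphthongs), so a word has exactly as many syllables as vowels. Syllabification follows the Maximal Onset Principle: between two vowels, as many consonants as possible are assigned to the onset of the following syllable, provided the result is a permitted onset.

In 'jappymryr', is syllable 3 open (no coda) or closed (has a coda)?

closed

The vowels are a, y, y — 3 nuclei, so 3 syllables.
V1 /a/ – V2 /y/: cluster /pp/ — the longest permitted-onset suffix is /p/; onset = /p/, preceding coda = /p/.
V2 /y/ – V3 /y/: /mr/; trying suffixes from longest down, /r/ is the first permitted one, so coda /m/ | onset /r/.
Result: jap.pym.ryr.
Syllable 3 is /ryr/ with coda /r/, so it is closed.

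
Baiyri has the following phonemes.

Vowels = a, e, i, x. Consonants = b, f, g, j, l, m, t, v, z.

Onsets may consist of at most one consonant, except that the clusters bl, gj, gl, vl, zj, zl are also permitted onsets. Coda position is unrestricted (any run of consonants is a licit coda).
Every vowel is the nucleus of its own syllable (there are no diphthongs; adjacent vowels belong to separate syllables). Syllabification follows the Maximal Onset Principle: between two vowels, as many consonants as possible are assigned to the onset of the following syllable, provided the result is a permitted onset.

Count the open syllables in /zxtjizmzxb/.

0

Vowels present: x, i, x; each is a nucleus, giving 3 syllables.
Between /x/ (V1) and /i/ (V2): /tj/ — longest licit onset from the right is /j/, leaving /t/ as coda.
Between /i/ (V2) and /x/ (V3): /zmz/ — longest licit onset from the right is /z/, leaving /zm/ as coda.
Putting it together: zxt.jizm.zxb.
Classifying each syllable: /zxt/ (closed), /jizm/ (closed), /zxb/ (closed).
Open syllables: 0.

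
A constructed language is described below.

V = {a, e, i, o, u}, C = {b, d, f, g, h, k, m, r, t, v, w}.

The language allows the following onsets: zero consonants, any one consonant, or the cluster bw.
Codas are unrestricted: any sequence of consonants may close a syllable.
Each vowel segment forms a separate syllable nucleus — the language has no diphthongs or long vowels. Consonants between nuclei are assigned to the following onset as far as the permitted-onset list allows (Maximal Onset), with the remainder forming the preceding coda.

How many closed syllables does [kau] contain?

0

The vowels are a, u — 2 nuclei, so 2 syllables.
Between /a/ (V1) and /u/ (V2): no consonants, so the boundary falls immediately after /a/.
So the parse is ka.u.
Classifying each syllable: /ka/ (open), /u/ (open).
Closed syllables: 0.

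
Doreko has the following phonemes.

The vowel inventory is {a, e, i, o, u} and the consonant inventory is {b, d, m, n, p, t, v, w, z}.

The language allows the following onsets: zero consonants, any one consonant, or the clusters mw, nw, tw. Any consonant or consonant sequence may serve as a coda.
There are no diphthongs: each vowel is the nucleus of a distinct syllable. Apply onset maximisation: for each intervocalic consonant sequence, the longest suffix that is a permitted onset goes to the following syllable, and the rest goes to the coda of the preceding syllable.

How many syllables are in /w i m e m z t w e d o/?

Nuclei (vowels): i, e, e, o → 4 syllables.

4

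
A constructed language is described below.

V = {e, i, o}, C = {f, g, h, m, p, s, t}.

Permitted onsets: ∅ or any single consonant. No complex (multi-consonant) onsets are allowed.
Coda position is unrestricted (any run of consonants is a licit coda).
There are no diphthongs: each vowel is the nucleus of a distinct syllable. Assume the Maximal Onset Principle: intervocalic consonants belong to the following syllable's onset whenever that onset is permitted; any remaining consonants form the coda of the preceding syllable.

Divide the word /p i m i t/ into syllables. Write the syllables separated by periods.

pi.mit

The vowels are i, i — 2 nuclei, so 2 syllables.
σ1/σ2 boundary: /m/ → onset of the next syllable (single consonants are always licit onsets).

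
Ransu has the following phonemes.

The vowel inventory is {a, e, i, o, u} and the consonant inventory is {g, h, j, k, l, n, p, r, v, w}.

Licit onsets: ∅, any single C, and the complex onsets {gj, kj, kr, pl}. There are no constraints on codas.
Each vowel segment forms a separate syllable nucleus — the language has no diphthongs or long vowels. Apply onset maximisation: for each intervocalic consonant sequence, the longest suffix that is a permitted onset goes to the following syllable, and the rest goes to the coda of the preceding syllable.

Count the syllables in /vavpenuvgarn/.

The vowels are a, e, u, a — 4 nuclei, so 4 syllables.

4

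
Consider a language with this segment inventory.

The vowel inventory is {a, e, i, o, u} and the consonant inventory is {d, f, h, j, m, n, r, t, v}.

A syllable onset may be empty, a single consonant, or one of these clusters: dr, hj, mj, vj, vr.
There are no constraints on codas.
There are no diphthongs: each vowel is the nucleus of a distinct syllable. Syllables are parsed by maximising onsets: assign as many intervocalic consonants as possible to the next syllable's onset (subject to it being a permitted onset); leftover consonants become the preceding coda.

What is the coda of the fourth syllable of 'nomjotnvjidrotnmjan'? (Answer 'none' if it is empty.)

tn

The vowels are o, o, i, o, a — 5 nuclei, so 5 syllables.
V1 /o/ – V2 /o/: /mj/ — entire cluster is a permitted onset → onset /mj/, coda ∅.
V2 /o/ – V3 /i/: /tnvj/; trying suffixes from longest down, /vj/ is the first permitted one, so coda /tn/ | onset /vj/.
V3 /i/ – V4 /o/: cluster /dr/ — /dr/ is itself a permitted onset, so the whole cluster goes right; preceding coda = ∅.
V4 /o/ – V5 /a/: /tnmj/ splits as /tn/ + /mj/ (/mj/ is the longest suffix that is a licit onset).
Result: no.mjotn.vji.drotn.mjan.
Syllable 4 is /drotn/: onset /dr/, nucleus /o/, coda /tn/.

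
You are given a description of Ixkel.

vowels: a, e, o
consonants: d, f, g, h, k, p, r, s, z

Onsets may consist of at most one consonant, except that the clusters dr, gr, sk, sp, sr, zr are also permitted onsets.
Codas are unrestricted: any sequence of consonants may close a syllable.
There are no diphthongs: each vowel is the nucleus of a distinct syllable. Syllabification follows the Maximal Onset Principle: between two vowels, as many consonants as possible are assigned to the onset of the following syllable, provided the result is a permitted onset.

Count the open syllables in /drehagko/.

2

Nuclei (vowels): e, a, o → 3 syllables.
σ1/σ2 boundary: /h/ → onset of the next syllable (single consonants are always licit onsets).
σ2/σ3 boundary: /gk/; trying suffixes from longest down, /k/ is the first permitted one, so coda /g/ | onset /k/.
Result: dre.hag.ko.
Classifying each syllable: /dre/ (open), /hag/ (closed), /ko/ (open).
Open syllables: 2.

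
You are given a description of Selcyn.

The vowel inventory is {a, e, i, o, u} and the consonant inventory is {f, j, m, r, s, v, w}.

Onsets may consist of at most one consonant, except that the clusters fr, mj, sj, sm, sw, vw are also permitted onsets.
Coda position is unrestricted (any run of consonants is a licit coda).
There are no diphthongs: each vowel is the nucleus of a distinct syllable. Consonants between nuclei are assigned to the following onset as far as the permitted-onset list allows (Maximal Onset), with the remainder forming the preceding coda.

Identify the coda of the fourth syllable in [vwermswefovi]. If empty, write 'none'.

Vowels present: e, e, o, i; each is a nucleus, giving 4 syllables.
σ1/σ2 boundary: cluster /rmsw/ — the longest permitted-onset suffix is /sw/; onset = /sw/, preceding coda = /rm/.
σ2/σ3 boundary: just /f/ — single C goes to the following onset.
σ3/σ4 boundary: /v/ → onset of the next syllable (single consonants are always licit onsets).
So the parse is vwerm.swe.fo.vi.
Syllable 4 is /vi/: onset /v/, nucleus /i/, coda ∅.

none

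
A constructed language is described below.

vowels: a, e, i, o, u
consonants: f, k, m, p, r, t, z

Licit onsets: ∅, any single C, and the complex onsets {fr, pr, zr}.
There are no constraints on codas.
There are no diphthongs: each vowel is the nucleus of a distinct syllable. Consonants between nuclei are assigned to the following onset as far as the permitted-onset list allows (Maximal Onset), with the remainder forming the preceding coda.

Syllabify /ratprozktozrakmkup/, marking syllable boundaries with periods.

Vowels present: a, o, o, a, u; each is a nucleus, giving 5 syllables.
/a…o/ gap (V1→V2): /tpr/; trying suffixes from longest down, /pr/ is the first permitted one, so coda /t/ | onset /pr/.
/o…o/ gap (V2→V3): /zkt/ splits as /zk/ + /t/ (/t/ is the longest suffix that is a licit onset).
/o…a/ gap (V3→V4): /zr/ — entire cluster is a permitted onset → onset /zr/, coda ∅.
/a…u/ gap (V4→V5): /kmk/ — longest licit onset from the right is /k/, leaving /km/ as coda.

rat.prozk.to.zrakm.kup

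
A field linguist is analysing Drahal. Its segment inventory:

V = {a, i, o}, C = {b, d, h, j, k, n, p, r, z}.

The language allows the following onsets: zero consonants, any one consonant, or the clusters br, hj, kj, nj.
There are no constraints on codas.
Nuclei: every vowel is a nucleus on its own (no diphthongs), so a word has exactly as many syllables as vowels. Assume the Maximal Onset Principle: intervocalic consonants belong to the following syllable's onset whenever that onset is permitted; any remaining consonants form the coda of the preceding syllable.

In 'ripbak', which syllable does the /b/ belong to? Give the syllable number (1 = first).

Vowels present: i, a; each is a nucleus, giving 2 syllables.
Between /i/ (V1) and /a/ (V2): /pb/ splits as /p/ + /b/ (/b/ is the longest suffix that is a licit onset).
Putting it together: rip.bak.
The /b/ is in the onset of syllable 2 (/bak/).

2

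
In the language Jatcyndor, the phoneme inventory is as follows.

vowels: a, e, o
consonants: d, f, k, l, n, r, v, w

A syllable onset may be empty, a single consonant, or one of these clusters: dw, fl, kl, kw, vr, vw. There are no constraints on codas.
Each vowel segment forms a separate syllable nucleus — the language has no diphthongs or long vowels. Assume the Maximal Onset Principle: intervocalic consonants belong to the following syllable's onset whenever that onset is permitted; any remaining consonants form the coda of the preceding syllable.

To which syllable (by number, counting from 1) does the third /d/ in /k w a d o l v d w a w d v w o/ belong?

3

Vowels present: a, o, a, o; each is a nucleus, giving 4 syllables.
/a…o/ gap (V1→V2): just /d/ — single C goes to the following onset.
/o…a/ gap (V2→V3): /lvdw/; trying suffixes from longest down, /dw/ is the first permitted one, so coda /lv/ | onset /dw/.
/a…o/ gap (V3→V4): /wdvw/ — longest licit onset from the right is /vw/, leaving /wd/ as coda.
Putting it together: kwa.dolv.dwawd.vwo.
The third /d/ is in the coda of syllable 3 (/dwawd/).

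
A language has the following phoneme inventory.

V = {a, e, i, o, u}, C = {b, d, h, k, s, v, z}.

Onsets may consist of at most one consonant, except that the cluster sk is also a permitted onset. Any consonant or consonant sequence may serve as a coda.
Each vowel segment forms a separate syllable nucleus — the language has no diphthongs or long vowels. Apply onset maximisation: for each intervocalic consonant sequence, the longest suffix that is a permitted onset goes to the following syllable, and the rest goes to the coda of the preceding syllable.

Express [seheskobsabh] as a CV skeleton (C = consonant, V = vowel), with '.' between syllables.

The vowels are e, e, o, a — 4 nuclei, so 4 syllables.
Between /e/ (V1) and /e/ (V2): /h/ → onset of the next syllable (single consonants are always licit onsets).
Between /e/ (V2) and /o/ (V3): /sk/ — entire cluster is a permitted onset → onset /sk/, coda ∅.
Between /o/ (V3) and /a/ (V4): cluster /bs/ — the longest permitted-onset suffix is /s/; onset = /s/, preceding coda = /b/.
Result: se.he.skob.sabh.
Mapping each syllable to C/V: /se/ → CV, /he/ → CV, /skob/ → CCVC, /sabh/ → CVCC.

CV.CV.CCVC.CVCC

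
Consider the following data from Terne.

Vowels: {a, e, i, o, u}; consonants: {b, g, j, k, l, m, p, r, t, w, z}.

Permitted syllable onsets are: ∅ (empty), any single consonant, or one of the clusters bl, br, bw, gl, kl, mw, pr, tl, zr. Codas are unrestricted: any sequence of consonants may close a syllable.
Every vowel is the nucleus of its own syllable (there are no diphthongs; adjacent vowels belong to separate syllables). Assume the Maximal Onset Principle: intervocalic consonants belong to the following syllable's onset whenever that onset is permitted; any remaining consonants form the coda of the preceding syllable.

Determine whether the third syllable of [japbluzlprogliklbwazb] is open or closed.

Vowels present: a, u, o, i, a; each is a nucleus, giving 5 syllables.
Between /a/ (V1) and /u/ (V2): /pbl/ — longest licit onset from the right is /bl/, leaving /p/ as coda.
Between /u/ (V2) and /o/ (V3): /zlpr/; trying suffixes from longest down, /pr/ is the first permitted one, so coda /zl/ | onset /pr/.
Between /o/ (V3) and /i/ (V4): cluster /gl/ — /gl/ is itself a permitted onset, so the whole cluster goes right; preceding coda = ∅.
Between /i/ (V4) and /a/ (V5): /klbw/; trying suffixes from longest down, /bw/ is the first permitted one, so coda /kl/ | onset /bw/.
Putting it together: jap.bluzl.pro.glikl.bwazb.
Syllable 3 is /pro/; it ends in its nucleus with no coda, so it is open.

open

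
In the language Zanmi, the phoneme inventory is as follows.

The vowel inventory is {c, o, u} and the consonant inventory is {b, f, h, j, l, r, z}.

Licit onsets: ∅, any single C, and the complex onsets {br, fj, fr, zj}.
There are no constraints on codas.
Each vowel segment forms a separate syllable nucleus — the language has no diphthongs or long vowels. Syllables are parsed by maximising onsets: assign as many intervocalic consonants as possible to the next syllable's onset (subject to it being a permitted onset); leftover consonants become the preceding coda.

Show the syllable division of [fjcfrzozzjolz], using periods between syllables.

fjcfr.zoz.zjolz

Nuclei (vowels): c, o, o → 3 syllables.
σ1/σ2 boundary: /frz/ splits as /fr/ + /z/ (/z/ is the longest suffix that is a licit onset).
σ2/σ3 boundary: /zzj/; trying suffixes from longest down, /zj/ is the first permitted one, so coda /z/ | onset /zj/.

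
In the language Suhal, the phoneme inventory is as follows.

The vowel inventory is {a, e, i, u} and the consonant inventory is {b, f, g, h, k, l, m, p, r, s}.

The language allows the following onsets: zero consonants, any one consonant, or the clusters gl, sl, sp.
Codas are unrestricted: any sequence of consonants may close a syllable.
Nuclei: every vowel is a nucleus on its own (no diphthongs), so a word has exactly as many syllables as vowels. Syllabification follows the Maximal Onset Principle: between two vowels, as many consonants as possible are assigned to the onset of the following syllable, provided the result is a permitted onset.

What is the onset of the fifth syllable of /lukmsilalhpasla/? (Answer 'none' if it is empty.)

sl

Vowels present: u, i, a, a, a; each is a nucleus, giving 5 syllables.
V1 /u/ – V2 /i/: /kms/; trying suffixes from longest down, /s/ is the first permitted one, so coda /km/ | onset /s/.
V2 /i/ – V3 /a/: /l/ → onset of the next syllable (single consonants are always licit onsets).
V3 /a/ – V4 /a/: /lhp/ — longest licit onset from the right is /p/, leaving /lh/ as coda.
V4 /a/ – V5 /a/: /sl/ is a licit onset in full, so it all attaches to the next syllable.
Syllabification: lukm.si.lalh.pa.sla.
Syllable 5 is /sla/: onset /sl/, nucleus /a/, coda ∅.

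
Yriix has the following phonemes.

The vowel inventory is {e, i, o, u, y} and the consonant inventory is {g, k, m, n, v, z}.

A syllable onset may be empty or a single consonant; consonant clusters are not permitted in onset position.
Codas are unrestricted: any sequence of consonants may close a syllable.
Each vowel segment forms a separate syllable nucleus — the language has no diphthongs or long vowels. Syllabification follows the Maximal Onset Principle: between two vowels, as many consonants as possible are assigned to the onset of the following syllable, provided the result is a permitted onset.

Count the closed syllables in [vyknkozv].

2

The vowels are y, o — 2 nuclei, so 2 syllables.
σ1/σ2 boundary: /knk/ splits as /kn/ + /k/ (/k/ is the longest suffix that is a licit onset).
Syllabification: vykn.kozv.
Classifying each syllable: /vykn/ (closed), /kozv/ (closed).
Closed syllables: 2.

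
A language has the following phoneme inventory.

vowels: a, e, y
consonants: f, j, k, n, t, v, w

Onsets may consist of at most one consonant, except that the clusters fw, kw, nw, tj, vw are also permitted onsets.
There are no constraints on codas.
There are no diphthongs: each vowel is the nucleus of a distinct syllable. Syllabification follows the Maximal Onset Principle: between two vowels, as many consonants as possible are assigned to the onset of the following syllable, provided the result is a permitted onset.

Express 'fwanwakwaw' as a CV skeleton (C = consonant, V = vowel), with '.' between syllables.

CCV.CCV.CCVC

The vowels are a, a, a — 3 nuclei, so 3 syllables.
V1 /a/ – V2 /a/: cluster /nw/ — /nw/ is itself a permitted onset, so the whole cluster goes right; preceding coda = ∅.
V2 /a/ – V3 /a/: /kw/ is a licit onset in full, so it all attaches to the next syllable.
So the parse is fwa.nwa.kwaw.
Mapping each syllable to C/V: /fwa/ → CCV, /nwa/ → CCV, /kwaw/ → CCVC.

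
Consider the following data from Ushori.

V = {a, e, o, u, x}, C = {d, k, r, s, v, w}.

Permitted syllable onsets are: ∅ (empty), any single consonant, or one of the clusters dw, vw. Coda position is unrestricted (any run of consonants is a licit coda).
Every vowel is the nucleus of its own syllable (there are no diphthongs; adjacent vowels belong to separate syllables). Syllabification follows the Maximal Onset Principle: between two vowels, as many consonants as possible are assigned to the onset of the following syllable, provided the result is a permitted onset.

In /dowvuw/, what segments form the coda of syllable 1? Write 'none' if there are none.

w

The vowels are o, u — 2 nuclei, so 2 syllables.
/o…u/ gap (V1→V2): /wv/ splits as /w/ + /v/ (/v/ is the longest suffix that is a licit onset).
Result: dow.vuw.
Syllable 1 is /dow/: onset /d/, nucleus /o/, coda /w/.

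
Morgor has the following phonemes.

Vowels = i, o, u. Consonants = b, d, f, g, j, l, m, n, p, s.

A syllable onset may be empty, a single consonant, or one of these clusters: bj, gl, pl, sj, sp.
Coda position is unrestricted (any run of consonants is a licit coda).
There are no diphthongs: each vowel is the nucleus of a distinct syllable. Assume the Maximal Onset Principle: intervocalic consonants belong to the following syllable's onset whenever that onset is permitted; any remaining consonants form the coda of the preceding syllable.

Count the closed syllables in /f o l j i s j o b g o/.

2

The vowels are o, i, o, o — 4 nuclei, so 4 syllables.
V1 /o/ – V2 /i/: cluster /lj/ — the longest permitted-onset suffix is /j/; onset = /j/, preceding coda = /l/.
V2 /i/ – V3 /o/: /sj/ — entire cluster is a permitted onset → onset /sj/, coda ∅.
V3 /o/ – V4 /o/: /bg/; trying suffixes from longest down, /g/ is the first permitted one, so coda /b/ | onset /g/.
So the parse is fol.ji.sjob.go.
Classifying each syllable: /fol/ (closed), /ji/ (open), /sjob/ (closed), /go/ (open).
Closed syllables: 2.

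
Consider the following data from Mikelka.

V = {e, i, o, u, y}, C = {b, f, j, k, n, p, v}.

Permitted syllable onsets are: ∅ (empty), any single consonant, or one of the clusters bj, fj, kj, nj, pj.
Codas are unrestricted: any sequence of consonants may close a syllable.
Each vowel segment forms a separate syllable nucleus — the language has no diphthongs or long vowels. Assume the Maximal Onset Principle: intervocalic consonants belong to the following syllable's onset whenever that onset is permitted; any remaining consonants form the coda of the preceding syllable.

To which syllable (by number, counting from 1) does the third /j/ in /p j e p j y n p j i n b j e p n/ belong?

3

The vowels are e, y, i, e — 4 nuclei, so 4 syllables.
V1 /e/ – V2 /y/: /pj/ is a licit onset in full, so it all attaches to the next syllable.
V2 /y/ – V3 /i/: cluster /npj/ — the longest permitted-onset suffix is /pj/; onset = /pj/, preceding coda = /n/.
V3 /i/ – V4 /e/: /nbj/ splits as /n/ + /bj/ (/bj/ is the longest suffix that is a licit onset).
Syllabification: pje.pjyn.pjin.bjepn.
The third /j/ is in the onset of syllable 3 (/pjin/).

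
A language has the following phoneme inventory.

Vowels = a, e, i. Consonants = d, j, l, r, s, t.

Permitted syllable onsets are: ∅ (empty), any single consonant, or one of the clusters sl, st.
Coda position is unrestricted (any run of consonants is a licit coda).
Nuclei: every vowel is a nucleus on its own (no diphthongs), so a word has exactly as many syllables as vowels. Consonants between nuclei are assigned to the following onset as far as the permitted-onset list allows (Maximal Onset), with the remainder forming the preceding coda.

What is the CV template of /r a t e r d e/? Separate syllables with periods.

CV.CVC.CV

Vowels present: a, e, e; each is a nucleus, giving 3 syllables.
/a…e/ gap (V1→V2): /t/ → onset of the next syllable (single consonants are always licit onsets).
/e…e/ gap (V2→V3): /rd/ splits as /r/ + /d/ (/d/ is the longest suffix that is a licit onset).
So the parse is ra.ter.de.
Mapping each syllable to C/V: /ra/ → CV, /ter/ → CVC, /de/ → CV.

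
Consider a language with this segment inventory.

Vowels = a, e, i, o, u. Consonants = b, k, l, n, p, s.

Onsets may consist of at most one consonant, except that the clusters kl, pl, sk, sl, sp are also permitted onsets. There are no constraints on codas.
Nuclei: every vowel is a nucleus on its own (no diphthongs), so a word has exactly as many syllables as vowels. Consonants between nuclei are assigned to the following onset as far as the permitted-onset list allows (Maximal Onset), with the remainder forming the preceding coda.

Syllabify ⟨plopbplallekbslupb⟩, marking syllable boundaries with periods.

Vowels present: o, a, e, u; each is a nucleus, giving 4 syllables.
V1 /o/ – V2 /a/: /pbpl/ — longest licit onset from the right is /pl/, leaving /pb/ as coda.
V2 /a/ – V3 /e/: /ll/ — longest licit onset from the right is /l/, leaving /l/ as coda.
V3 /e/ – V4 /u/: cluster /kbsl/ — the longest permitted-onset suffix is /sl/; onset = /sl/, preceding coda = /kb/.

plopb.plal.lekb.slupb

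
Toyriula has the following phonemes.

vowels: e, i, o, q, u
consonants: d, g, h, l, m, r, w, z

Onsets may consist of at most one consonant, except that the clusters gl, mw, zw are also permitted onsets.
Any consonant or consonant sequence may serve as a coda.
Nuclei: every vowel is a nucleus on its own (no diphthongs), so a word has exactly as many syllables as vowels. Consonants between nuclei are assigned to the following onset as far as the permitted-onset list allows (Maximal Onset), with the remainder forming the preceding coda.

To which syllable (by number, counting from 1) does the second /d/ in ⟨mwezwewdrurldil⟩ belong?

The vowels are e, e, u, i — 4 nuclei, so 4 syllables.
σ1/σ2 boundary: cluster /zw/ — /zw/ is itself a permitted onset, so the whole cluster goes right; preceding coda = ∅.
σ2/σ3 boundary: /wdr/ — longest licit onset from the right is /r/, leaving /wd/ as coda.
σ3/σ4 boundary: /rld/ — longest licit onset from the right is /d/, leaving /rl/ as coda.
Syllabification: mwe.zwewd.rurl.dil.
The second /d/ is in the onset of syllable 4 (/dil/).

4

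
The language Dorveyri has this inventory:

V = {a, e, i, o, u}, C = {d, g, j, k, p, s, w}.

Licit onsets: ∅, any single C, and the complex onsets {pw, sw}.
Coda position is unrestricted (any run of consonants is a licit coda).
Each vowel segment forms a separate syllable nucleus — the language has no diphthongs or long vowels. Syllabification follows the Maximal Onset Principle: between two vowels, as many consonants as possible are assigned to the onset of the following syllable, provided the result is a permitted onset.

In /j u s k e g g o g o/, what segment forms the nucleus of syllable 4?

Vowels present: u, e, o, o; each is a nucleus, giving 4 syllables.
The fourth nucleus (vowel 4 from the left) is /o/.

o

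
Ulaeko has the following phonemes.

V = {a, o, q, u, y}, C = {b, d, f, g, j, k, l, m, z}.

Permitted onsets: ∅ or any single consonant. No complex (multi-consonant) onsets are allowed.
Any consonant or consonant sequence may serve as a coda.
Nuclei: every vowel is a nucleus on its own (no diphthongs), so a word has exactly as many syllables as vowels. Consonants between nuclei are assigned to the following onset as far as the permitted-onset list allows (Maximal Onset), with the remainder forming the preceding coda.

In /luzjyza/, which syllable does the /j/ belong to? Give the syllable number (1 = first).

Vowels present: u, y, a; each is a nucleus, giving 3 syllables.
V1 /u/ – V2 /y/: /zj/ — longest licit onset from the right is /j/, leaving /z/ as coda.
V2 /y/ – V3 /a/: /z/ → onset of the next syllable (single consonants are always licit onsets).
Putting it together: luz.jy.za.
The /j/ is in the onset of syllable 2 (/jy/).

2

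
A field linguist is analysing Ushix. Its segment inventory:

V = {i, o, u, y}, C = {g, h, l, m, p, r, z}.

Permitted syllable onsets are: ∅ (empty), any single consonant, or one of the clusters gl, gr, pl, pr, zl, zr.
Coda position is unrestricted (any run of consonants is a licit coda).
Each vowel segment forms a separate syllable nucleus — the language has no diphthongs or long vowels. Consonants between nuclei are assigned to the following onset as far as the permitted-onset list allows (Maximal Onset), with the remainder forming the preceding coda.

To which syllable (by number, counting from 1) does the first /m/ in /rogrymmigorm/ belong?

2

Vowels present: o, y, i, o; each is a nucleus, giving 4 syllables.
V1 /o/ – V2 /y/: /gr/ is a licit onset in full, so it all attaches to the next syllable.
V2 /y/ – V3 /i/: /mm/ — longest licit onset from the right is /m/, leaving /m/ as coda.
V3 /i/ – V4 /o/: /g/ → onset of the next syllable (single consonants are always licit onsets).
Result: ro.grym.mi.gorm.
The first /m/ is in the coda of syllable 2 (/grym/).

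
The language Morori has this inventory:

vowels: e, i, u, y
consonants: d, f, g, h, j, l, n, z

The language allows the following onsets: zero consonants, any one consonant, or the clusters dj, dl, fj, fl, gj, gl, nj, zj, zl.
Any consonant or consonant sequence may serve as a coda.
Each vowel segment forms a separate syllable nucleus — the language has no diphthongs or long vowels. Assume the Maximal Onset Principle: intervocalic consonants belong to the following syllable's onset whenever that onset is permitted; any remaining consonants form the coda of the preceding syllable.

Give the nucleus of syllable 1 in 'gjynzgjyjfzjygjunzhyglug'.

Nuclei (vowels): y, y, y, u, y, u → 6 syllables.
The first nucleus (vowel 1 from the left) is /y/.

y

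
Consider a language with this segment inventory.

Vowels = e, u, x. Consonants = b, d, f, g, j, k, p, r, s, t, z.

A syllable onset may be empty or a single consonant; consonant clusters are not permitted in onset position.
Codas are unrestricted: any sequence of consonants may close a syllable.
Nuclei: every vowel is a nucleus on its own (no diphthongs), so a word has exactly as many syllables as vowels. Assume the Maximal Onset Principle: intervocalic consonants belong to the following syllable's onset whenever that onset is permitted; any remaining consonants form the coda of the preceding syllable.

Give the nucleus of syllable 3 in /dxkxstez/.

Nuclei (vowels): x, x, e → 3 syllables.
The third nucleus (vowel 3 from the left) is /e/.

e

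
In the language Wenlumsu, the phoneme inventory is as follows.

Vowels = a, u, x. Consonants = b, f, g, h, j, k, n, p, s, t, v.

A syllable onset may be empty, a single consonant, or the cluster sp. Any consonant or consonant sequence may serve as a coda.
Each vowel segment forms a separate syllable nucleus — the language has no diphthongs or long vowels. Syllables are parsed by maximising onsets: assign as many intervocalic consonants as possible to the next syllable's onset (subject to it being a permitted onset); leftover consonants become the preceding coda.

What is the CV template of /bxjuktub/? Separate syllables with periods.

Vowels present: x, u, u; each is a nucleus, giving 3 syllables.
/x…u/ gap (V1→V2): /j/ → onset of the next syllable (single consonants are always licit onsets).
/u…u/ gap (V2→V3): /kt/ splits as /k/ + /t/ (/t/ is the longest suffix that is a licit onset).
Syllabification: bx.juk.tub.
Mapping each syllable to C/V: /bx/ → CV, /juk/ → CVC, /tub/ → CVC.

CV.CVC.CVC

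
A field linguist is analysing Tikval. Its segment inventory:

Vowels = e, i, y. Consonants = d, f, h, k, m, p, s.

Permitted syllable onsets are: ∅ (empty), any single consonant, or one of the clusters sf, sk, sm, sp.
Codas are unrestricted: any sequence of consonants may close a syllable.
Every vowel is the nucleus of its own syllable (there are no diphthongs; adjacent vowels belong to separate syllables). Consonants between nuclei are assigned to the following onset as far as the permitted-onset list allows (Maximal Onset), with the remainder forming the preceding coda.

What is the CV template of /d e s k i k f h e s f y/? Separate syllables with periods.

The vowels are e, i, e, y — 4 nuclei, so 4 syllables.
Between /e/ (V1) and /i/ (V2): /sk/ — entire cluster is a permitted onset → onset /sk/, coda ∅.
Between /i/ (V2) and /e/ (V3): /kfh/ splits as /kf/ + /h/ (/h/ is the longest suffix that is a licit onset).
Between /e/ (V3) and /y/ (V4): cluster /sf/ — /sf/ is itself a permitted onset, so the whole cluster goes right; preceding coda = ∅.
Result: de.skikf.he.sfy.
Mapping each syllable to C/V: /de/ → CV, /skikf/ → CCVCC, /he/ → CV, /sfy/ → CCV.

CV.CCVCC.CV.CCV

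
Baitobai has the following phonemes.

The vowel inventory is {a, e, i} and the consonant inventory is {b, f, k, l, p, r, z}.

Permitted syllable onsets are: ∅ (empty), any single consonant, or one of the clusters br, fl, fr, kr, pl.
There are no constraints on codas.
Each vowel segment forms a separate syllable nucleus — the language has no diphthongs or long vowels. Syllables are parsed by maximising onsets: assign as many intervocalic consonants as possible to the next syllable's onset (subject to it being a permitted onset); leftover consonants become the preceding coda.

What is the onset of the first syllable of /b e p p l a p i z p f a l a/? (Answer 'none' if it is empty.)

Nuclei (vowels): e, a, i, a, a → 5 syllables.
σ1/σ2 boundary: cluster /ppl/ — the longest permitted-onset suffix is /pl/; onset = /pl/, preceding coda = /p/.
σ2/σ3 boundary: /p/ is a single consonant, so it becomes the next onset.
σ3/σ4 boundary: /zpf/ — longest licit onset from the right is /f/, leaving /zp/ as coda.
σ4/σ5 boundary: just /l/ — single C goes to the following onset.
Putting it together: bep.pla.pizp.fa.la.
Syllable 1 is /bep/: onset /b/, nucleus /e/, coda /p/.

b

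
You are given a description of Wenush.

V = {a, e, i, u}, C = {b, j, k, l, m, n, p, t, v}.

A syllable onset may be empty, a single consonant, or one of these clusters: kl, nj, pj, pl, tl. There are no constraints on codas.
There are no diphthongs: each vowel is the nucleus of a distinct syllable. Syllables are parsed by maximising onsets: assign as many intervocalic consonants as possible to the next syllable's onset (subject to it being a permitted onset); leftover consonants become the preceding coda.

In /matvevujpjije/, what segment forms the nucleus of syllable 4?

i

Vowels present: a, e, u, i, e; each is a nucleus, giving 5 syllables.
The fourth nucleus (vowel 4 from the left) is /i/.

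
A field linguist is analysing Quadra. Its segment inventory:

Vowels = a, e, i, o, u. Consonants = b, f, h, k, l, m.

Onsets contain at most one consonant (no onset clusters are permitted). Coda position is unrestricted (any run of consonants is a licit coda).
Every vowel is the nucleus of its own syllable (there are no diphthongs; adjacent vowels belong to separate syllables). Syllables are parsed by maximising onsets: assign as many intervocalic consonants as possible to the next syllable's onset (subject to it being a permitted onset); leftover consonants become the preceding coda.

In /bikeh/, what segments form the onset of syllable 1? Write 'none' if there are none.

The vowels are i, e — 2 nuclei, so 2 syllables.
σ1/σ2 boundary: just /k/ — single C goes to the following onset.
So the parse is bi.keh.
Syllable 1 is /bi/: onset /b/, nucleus /i/, coda ∅.

b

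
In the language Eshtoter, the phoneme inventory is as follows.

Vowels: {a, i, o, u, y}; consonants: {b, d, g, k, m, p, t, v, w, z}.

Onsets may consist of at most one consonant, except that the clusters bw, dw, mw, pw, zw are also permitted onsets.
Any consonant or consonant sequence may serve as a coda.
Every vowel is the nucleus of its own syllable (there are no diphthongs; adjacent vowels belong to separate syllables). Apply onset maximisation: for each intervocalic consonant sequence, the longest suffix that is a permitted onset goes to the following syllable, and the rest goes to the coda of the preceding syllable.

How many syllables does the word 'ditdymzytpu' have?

4

Vowels present: i, y, y, u; each is a nucleus, giving 4 syllables.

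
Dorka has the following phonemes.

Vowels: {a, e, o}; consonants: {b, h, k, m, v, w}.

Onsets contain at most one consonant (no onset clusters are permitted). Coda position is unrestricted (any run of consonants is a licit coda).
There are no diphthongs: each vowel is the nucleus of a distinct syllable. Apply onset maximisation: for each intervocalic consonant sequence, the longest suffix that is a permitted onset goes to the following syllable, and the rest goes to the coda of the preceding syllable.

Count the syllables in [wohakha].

3

Nuclei (vowels): o, a, a → 3 syllables.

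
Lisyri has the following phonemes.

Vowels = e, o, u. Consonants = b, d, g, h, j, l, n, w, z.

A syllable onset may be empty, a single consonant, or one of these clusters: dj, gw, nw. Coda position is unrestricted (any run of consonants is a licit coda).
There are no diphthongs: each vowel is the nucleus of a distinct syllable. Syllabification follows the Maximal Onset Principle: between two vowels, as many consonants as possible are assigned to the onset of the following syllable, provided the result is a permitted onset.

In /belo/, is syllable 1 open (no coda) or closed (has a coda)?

open

Vowels present: e, o; each is a nucleus, giving 2 syllables.
/e…o/ gap (V1→V2): just /l/ — single C goes to the following onset.
Syllabification: be.lo.
Syllable 1 is /be/; it ends in its nucleus with no coda, so it is open.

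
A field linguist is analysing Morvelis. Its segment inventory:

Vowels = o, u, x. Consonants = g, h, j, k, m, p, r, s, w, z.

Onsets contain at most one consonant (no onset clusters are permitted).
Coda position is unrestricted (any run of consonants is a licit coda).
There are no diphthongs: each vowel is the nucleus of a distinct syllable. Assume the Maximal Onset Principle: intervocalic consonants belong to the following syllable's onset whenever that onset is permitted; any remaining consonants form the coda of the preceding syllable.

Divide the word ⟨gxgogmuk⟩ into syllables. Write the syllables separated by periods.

gx.gog.muk

The vowels are x, o, u — 3 nuclei, so 3 syllables.
σ1/σ2 boundary: /g/ is a single consonant, so it becomes the next onset.
σ2/σ3 boundary: cluster /gm/ — the longest permitted-onset suffix is /m/; onset = /m/, preceding coda = /g/.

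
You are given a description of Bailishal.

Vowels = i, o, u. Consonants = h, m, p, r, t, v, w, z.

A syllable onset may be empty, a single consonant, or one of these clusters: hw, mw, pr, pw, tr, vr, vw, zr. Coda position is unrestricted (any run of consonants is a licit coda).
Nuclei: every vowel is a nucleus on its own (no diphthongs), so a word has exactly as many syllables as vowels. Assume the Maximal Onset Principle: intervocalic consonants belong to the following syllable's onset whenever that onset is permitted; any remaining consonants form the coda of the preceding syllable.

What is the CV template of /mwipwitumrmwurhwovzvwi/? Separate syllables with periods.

CCV.CCV.CVCC.CCVC.CCVCC.CCV

The vowels are i, i, u, u, o, i — 6 nuclei, so 6 syllables.
Between /i/ (V1) and /i/ (V2): cluster /pw/ — /pw/ is itself a permitted onset, so the whole cluster goes right; preceding coda = ∅.
Between /i/ (V2) and /u/ (V3): just /t/ — single C goes to the following onset.
Between /u/ (V3) and /u/ (V4): /mrmw/ splits as /mr/ + /mw/ (/mw/ is the longest suffix that is a licit onset).
Between /u/ (V4) and /o/ (V5): /rhw/ splits as /r/ + /hw/ (/hw/ is the longest suffix that is a licit onset).
Between /o/ (V5) and /i/ (V6): cluster /vzvw/ — the longest permitted-onset suffix is /vw/; onset = /vw/, preceding coda = /vz/.
Result: mwi.pwi.tumr.mwur.hwovz.vwi.
Mapping each syllable to C/V: /mwi/ → CCV, /pwi/ → CCV, /tumr/ → CVCC, /mwur/ → CCVC, /hwovz/ → CCVCC, /vwi/ → CCV.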